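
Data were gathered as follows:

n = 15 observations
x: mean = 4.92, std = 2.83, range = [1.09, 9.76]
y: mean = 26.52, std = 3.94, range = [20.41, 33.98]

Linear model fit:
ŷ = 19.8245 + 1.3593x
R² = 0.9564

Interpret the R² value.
The model explains 95.64% of the variance in y (R² = 0.9564), leaving 4.36% unexplained; the fit is strong.

R² = 1 − SS_res/SS_tot compares the residual scatter to the total scatter of y about its mean.

Here R² = 0.9564:
- Explained: 95.64% of the variation in y
- Unexplained (residual): 100% − 95.64% = 4.36%
- Rule of thumb (below 0.3 weak; 0.3 to below 0.7 moderate; 0.7 and above strong) → strong

Note: R² never decreases when predictors are added, so it should not be used alone to compare models of different size.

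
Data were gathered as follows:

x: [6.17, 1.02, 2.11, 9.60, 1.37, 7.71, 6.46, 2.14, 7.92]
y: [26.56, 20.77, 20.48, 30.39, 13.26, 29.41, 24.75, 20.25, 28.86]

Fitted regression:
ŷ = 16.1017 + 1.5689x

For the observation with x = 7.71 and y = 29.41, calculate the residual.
Residual = 1.2121

The residual is the difference between the actual value and the predicted value:

Residual = y - ŷ

Step 1: Calculate predicted value
ŷ = 16.1017 + 1.5689 × 7.71
ŷ = 28.1979

Step 2: Calculate residual
Residual = 29.41 - 28.1979
Residual = 1.2121

The residual is positive, so the observed y = 29.41 sits above the regression line (the line underestimates it by 1.2121).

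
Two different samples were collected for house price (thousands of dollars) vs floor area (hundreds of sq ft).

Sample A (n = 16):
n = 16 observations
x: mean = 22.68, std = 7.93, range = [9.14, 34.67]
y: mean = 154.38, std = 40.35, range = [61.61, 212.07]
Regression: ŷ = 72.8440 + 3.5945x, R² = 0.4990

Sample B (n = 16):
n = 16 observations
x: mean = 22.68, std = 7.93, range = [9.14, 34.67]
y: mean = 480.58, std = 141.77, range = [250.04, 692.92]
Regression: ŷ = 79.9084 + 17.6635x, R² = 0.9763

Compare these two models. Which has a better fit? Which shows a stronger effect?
Model B has the better fit (R² = 0.9763 vs 0.4990). Model B shows the stronger effect (|β₁| = 17.6635 vs 3.5945).

Model Comparison:

Goodness of fit (R²):
- Model A: R² = 0.4990 → 49.90% of variance in house price explained
- Model B: R² = 0.9763 → 97.63% of variance in house price explained
- 0.9763 > 0.4990 → Model B has the better fit

Strength of effect — compare |β₁|:
- Model A: β₁ = 3.5945 → predicted house price rises 3.5945 thousand dollars per additional hundred sq ft of floor area
- Model B: β₁ = 17.6635 → predicted house price rises 17.6635 thousand dollars per additional hundred sq ft of floor area
- |3.5945| < |17.6635| → Model B shows the stronger marginal effect

Note: A steeper slope doesn't make a better model if the scatter around the line is large.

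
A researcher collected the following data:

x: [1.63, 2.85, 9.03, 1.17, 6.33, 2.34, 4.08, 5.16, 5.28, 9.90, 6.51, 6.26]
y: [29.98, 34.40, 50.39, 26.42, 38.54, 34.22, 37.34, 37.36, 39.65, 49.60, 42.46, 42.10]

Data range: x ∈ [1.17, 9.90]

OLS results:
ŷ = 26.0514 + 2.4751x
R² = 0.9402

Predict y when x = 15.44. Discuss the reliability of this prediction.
ŷ = 64.2669, but this is extrapolation (above the data range [1.17, 9.90]) and may be unreliable.

Prediction calculation:
ŷ = 26.0514 + 2.4751 × 15.44
ŷ = 64.2669

Reliability:
- Data range: x ∈ [1.17, 9.90]
- Prediction point: x = 15.44 is 5.54 units above the observed range → this is EXTRAPOLATION, not interpolation

Why that matters here:
- The standard error of prediction grows with (x − x̄)², and x = 15.44 is far from x̄ = 5.04
- There are no observations near this x to validate the fitted line there

A defensible statement: 'if the linear trend continued to x = 15.44, y would be about 64.2669' — the premise is untested.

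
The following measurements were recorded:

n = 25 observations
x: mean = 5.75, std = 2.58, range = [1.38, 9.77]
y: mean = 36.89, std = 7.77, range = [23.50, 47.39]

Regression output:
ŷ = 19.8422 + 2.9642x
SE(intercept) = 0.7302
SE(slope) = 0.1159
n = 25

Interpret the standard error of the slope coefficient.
The slope 2.9642 is pinned down to within about ±0.1159 (one SE) by these data — relative uncertainty 3.9%, i.e. precise.

What SE measures:
- The standard error quantifies the sampling variability of the coefficient estimate
- It is the estimated standard deviation of β̂₁ across hypothetical repeated samples of the same size
- Smaller SE → more precise estimate

Relative precision:
- SE / |β̂₁| = 0.1159 / 2.9642 = 3.9%
- Rule of thumb (under 20%: precise; 20% to under 50%: moderately precise; 50% or more: imprecise) → precise

Link to the t-test: t = β̂₁ / SE(β̂₁) = 2.9642 / 0.1159 = 25.5755, the statistic for H₀: β₁ = 0.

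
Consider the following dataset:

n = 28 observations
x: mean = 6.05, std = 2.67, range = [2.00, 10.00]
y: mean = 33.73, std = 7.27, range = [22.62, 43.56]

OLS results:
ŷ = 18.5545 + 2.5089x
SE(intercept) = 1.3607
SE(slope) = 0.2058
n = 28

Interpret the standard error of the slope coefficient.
SE(slope) = 0.2058 measures the uncertainty in the estimated slope. The coefficient is estimated precisely (SE/|β̂₁| = 8.2%).

What SE measures:
- The standard error quantifies the sampling variability of the coefficient estimate
- It is the estimated standard deviation of β̂₁ across hypothetical repeated samples of the same size
- Smaller SE → more precise estimate

Relative precision:
- SE / |β̂₁| = 0.2058 / 2.5089 = 8.2%
- Rule of thumb (under 20%: precise; 20% to under 50%: moderately precise; 50% or more: imprecise) → precise

Link to the t-test: t = β̂₁ / SE(β̂₁) = 2.5089 / 0.2058 = 12.1910, the statistic for H₀: β₁ = 0.

What drives SE(β̂₁): more residual scatter → larger SE; wider spread of x values → smaller SE; larger n (here n = 28) → smaller SE.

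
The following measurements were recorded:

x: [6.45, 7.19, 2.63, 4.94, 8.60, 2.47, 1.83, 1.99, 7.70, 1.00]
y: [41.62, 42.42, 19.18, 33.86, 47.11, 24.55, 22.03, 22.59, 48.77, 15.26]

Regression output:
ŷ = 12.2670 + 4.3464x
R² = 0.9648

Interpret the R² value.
R² = 0.9648 means 96.48% of the variation in y is explained by the linear relationship with x. This indicates a strong fit.

R² = 1 − SS_res/SS_tot compares the residual scatter to the total scatter of y about its mean.

Here R² = 0.9648:
- Explained: 96.48% of the variation in y
- Unexplained (residual): 100% − 96.48% = 3.52%
- Rule of thumb (below 0.3 weak; 0.3 to below 0.7 moderate; 0.7 and above strong) → strong

Equivalently, for simple linear regression R² = r², so |r| = √0.9648 ≈ 0.9822.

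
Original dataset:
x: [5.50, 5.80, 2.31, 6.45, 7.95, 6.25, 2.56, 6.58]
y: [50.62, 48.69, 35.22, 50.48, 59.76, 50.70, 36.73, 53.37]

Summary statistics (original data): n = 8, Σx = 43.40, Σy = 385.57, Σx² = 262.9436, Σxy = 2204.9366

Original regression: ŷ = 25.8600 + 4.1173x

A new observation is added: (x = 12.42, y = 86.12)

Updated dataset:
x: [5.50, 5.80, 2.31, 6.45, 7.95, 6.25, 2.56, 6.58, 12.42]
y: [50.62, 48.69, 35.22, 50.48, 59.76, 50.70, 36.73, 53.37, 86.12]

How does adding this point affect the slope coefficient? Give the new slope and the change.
New slope β₁ = 4.9163 versus 4.1173 before: a change of +0.7990 (+19.4%).

The new point has HIGH LEVERAGE: x = 12.42 is far from the original mean x̄ = 43.40/8 ≈ 5.43 (original range [2.31, 7.95]).

Step 1: Update the sums with the new point (n goes from 8 to 9)
Σx  = 43.40 + 12.42 = 55.82
Σy  = 385.57 + 86.12 = 471.69
Σx² = 262.9436 + 12.42² = 262.9436 + 154.2564 = 417.2000
Σxy = 2204.9366 + 12.42×86.12 = 2204.9366 + 1069.6104 = 3274.5470

Step 2: Recompute the slope with b₁ = (nΣxy − ΣxΣy) / (nΣx² − (Σx)²)
Numerator   = 9×3274.5470 − 55.82×471.69 = 29470.9230 − 26329.7358 = 3141.1872
Denominator = 9×417.2000 − 55.82² = 3754.8000 − 3115.8724 = 638.9276
b₁(new) = 3141.1872 / 638.9276 = 4.9163

(Same formula on the original sums: (8×2204.9366 − 43.40×385.57) / (8×262.9436 − 43.40²) = 905.7548 / 219.9888 = 4.1173, matching the given fit.)

Step 3: Change in slope
Δβ₁ = 4.9163 − 4.1173 = +0.7990
Relative change = +0.7990 / 4.1173 × 100% = +19.4%
→ the slope increases when the point is added.

A high-leverage point only changes the slope if it is off the original line; here y = 86.12 is above the original trend, so the slope increases.
In practice: refit with and without it and report both if conclusions differ.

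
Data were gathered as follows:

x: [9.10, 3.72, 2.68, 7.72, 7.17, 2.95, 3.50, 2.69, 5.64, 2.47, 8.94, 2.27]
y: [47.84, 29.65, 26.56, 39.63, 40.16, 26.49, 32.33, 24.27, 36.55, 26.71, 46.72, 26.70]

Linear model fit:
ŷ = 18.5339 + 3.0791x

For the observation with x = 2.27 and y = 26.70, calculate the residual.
Residual = 1.1765

The residual is the difference between the actual value and the predicted value:

Residual = y - ŷ

Step 1: Calculate predicted value
ŷ = 18.5339 + 3.0791 × 2.27
ŷ = 25.5235

Step 2: Calculate residual
Residual = 26.70 - 25.5235
Residual = 1.1765

The residual is positive, so the observed y = 26.70 sits above the regression line (the line underestimates it by 1.1765).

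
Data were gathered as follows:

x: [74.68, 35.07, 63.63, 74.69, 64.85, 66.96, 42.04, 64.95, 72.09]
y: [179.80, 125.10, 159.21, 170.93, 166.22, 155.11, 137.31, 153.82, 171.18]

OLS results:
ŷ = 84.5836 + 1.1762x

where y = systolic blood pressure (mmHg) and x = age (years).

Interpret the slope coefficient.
For each additional year of age, predicted blood pressure increases by approximately 1.1762 mmHg.

β₁ = 1.1762 is the change in predicted blood pressure (mmHg) per additional year of age.

Interpretation:
- Age up by 1 year → predicted blood pressure increases by 1.1762 mmHg
- The effect is assumed constant over the observed range of x (linearity)

The intercept β₀ = 84.5836 is the predicted blood pressure when age = 0; since the smallest observed x is 35.07, this is an extrapolation and mainly anchors the line.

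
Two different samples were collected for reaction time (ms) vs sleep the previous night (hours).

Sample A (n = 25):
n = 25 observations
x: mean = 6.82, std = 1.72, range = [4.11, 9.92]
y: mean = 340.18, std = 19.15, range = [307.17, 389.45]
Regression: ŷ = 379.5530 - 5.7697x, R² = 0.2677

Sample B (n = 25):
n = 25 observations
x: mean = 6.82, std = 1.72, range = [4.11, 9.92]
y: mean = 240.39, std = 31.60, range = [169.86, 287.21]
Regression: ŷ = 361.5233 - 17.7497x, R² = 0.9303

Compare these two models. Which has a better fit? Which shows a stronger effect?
Model B has the better fit (R² = 0.9303 vs 0.2677). Model B shows the stronger effect (|β₁| = 17.7497 vs 5.7697).

Model Comparison:

Goodness of fit (R²):
- Model A: R² = 0.2677 → 26.77% of variance in reaction time explained
- Model B: R² = 0.9303 → 93.03% of variance in reaction time explained
- 0.9303 > 0.2677 → Model B has the better fit

Which has the larger per-hour effect? (|β₁|)
- Model A: β₁ = -5.7697 → predicted reaction time falls 5.7697 ms per additional hour of sleep
- Model B: β₁ = -17.7497 → predicted reaction time falls 17.7497 ms per additional hour of sleep
- |-5.7697| < |-17.7497| → Model B shows the stronger marginal effect

Notes:
- The two samples could reflect different populations, time periods, or measurement quality.
- A better fit (higher R²) doesn't necessarily mean a more important relationship.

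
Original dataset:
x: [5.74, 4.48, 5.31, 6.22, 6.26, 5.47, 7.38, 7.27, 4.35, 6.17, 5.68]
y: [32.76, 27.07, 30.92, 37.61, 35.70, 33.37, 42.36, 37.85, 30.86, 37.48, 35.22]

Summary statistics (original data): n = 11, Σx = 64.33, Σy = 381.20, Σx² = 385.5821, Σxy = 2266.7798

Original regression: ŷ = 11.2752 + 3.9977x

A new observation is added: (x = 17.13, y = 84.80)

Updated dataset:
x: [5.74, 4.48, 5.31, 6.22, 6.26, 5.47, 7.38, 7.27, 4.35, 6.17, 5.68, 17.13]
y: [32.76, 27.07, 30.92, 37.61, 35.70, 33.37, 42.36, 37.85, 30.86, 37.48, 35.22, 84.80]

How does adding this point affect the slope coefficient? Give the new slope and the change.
The slope changes from 3.9977 to 4.4116 (change of +0.4139, or +10.4%).

x = 17.13 lies well outside the original x-range [4.35, 7.38] (x̄ ≈ 5.85), so this observation has high leverage and can move the slope substantially.

Step 1: Update the sums with the new point (n goes from 11 to 12)
Σx  = 64.33 + 17.13 = 81.46
Σy  = 381.20 + 84.80 = 466.00
Σx² = 385.5821 + 17.13² = 385.5821 + 293.4369 = 679.0190
Σxy = 2266.7798 + 17.13×84.80 = 2266.7798 + 1452.6240 = 3719.4038

Step 2: Recompute the slope with b₁ = (nΣxy − ΣxΣy) / (nΣx² − (Σx)²)
Numerator   = 12×3719.4038 − 81.46×466.00 = 44632.8456 − 37960.3600 = 6672.4856
Denominator = 12×679.0190 − 81.46² = 8148.2280 − 6635.7316 = 1512.4964
b₁(new) = 6672.4856 / 1512.4964 = 4.4116

(Same formula on the original sums: (11×2266.7798 − 64.33×381.20) / (11×385.5821 − 64.33²) = 411.9818 / 103.0542 = 3.9977, matching the given fit.)

Step 3: Change in slope
Δβ₁ = 4.4116 − 3.9977 = +0.4139
Relative change = +0.4139 / 3.9977 × 100% = +10.4%
→ the slope increases when the point is added.

A high-leverage point only changes the slope if it is off the original line; here y = 84.80 is above the original trend, so the slope increases.
In practice: examine leverage (hᵢ) and Cook's distance rather than deleting it automatically; check such a point for data-entry or measurement error.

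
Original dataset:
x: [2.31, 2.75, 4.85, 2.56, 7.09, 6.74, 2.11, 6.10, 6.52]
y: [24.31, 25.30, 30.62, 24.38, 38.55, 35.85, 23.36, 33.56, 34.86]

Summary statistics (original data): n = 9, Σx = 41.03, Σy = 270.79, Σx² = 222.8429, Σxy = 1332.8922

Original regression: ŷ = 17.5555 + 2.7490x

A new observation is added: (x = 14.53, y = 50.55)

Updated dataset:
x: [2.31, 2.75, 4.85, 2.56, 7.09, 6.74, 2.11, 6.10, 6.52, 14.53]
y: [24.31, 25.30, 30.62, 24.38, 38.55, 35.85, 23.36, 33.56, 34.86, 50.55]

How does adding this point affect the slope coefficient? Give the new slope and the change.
The slope changes from 2.7490 to 2.2512 (change of -0.4978, or -18.1%).

x = 14.53 lies well outside the original x-range [2.11, 7.09] (x̄ ≈ 4.56), so this observation has high leverage and can move the slope substantially.

Step 1: Update the sums with the new point (n goes from 9 to 10)
Σx  = 41.03 + 14.53 = 55.56
Σy  = 270.79 + 50.55 = 321.34
Σx² = 222.8429 + 14.53² = 222.8429 + 211.1209 = 433.9638
Σxy = 1332.8922 + 14.53×50.55 = 1332.8922 + 734.4915 = 2067.3837

Step 2: Recompute the slope with b₁ = (nΣxy − ΣxΣy) / (nΣx² − (Σx)²)
Numerator   = 10×2067.3837 − 55.56×321.34 = 20673.8370 − 17853.6504 = 2820.1866
Denominator = 10×433.9638 − 55.56² = 4339.6380 − 3086.9136 = 1252.7244
b₁(new) = 2820.1866 / 1252.7244 = 2.2512

(Same formula on the original sums: (9×1332.8922 − 41.03×270.79) / (9×222.8429 − 41.03²) = 885.5161 / 322.1252 = 2.7490, matching the given fit.)

Step 3: Change in slope
Δβ₁ = 2.2512 − 2.7490 = -0.4978
Relative change = -0.4978 / 2.7490 × 100% = -18.1%
→ the slope decreases when the point is added.

Because the point sits below the extension of the original line at a high-leverage x, it tilts the fit down.
In practice: refit with and without it and report both if conclusions differ.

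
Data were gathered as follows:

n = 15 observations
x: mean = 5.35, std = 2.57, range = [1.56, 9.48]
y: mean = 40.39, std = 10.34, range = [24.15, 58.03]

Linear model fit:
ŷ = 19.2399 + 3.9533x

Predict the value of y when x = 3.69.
ŷ = 33.8276

Plug x = 3.69 into the fitted line:

ŷ = 19.2399 + 3.9533 × 3.69
ŷ = 19.2399 + 14.5877
ŷ = 33.8276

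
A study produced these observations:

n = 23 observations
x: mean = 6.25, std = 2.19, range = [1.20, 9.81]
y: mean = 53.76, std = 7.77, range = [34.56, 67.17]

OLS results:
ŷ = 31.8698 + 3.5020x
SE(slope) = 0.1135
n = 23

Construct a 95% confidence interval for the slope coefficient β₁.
The 95% CI for β₁ is (3.2660, 3.7380)

Confidence interval for the slope:

The 95% CI for β₁ is: β̂₁ ± t*(α/2, n-2) × SE(β̂₁)

Step 1: Find critical t-value
- Confidence level = 0.95
- Degrees of freedom = n - 2 = 23 - 2 = 21
- t*(α/2, 21) = 2.0796

Step 2: Calculate margin of error
Margin = 2.0796 × 0.1135 = 0.2360

Step 3: Construct interval
CI = 3.5020 ± 0.2360
CI = (3.2660, 3.7380)

Interpretation: each one-unit increase in x is associated with a change in mean y of between 3.2660 and 3.7380, with 95% confidence.
The interval does not include 0, suggesting a significant linear relationship.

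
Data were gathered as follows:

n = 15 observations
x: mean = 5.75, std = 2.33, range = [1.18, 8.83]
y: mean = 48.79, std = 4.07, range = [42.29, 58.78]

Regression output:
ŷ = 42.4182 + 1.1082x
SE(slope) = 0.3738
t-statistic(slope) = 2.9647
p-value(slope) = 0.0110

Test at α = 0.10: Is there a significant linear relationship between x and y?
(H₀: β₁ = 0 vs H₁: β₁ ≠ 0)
Since p-value = 0.0110 < α = 0.10, reject H₀ — the slope is significantly different from 0.

Hypothesis test for the slope coefficient:

H₀: β₁ = 0 (no linear relationship)
H₁: β₁ ≠ 0 (linear relationship exists)

Test statistic: t = β̂₁ / SE(β̂₁) = 1.1082 / 0.3738 = 2.9647

p = 0.0110: how often a slope estimate this far from 0 (in SE units) would arise by chance if β₁ were truly 0.

Decision rule: reject H₀ if p-value < α.
p-value = 0.0110 < α = 0.10 → reject H₀.

Conclusion: the linear association between x and y is significant at the 10% level.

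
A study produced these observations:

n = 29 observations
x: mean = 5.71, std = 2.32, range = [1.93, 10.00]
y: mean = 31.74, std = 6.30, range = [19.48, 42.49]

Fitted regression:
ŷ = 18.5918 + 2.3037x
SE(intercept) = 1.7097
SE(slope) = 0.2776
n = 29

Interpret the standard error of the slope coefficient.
SE(β̂₁) = 0.2776 is the estimated standard deviation of the slope estimate across repeated samples; relative to β̂₁ = 2.3037 that is 12.1%, a precise estimate.

What SE measures:
- The standard error quantifies the sampling variability of the coefficient estimate
- It is the estimated standard deviation of β̂₁ across hypothetical repeated samples of the same size
- Smaller SE → more precise estimate

Relative precision:
- SE / |β̂₁| = 0.2776 / 2.3037 = 12.1%
- Rule of thumb (under 20%: precise; 20% to under 50%: moderately precise; 50% or more: imprecise) → precise

Rough 95% range (±2 SE): 2.3037 ± 0.5552 → (1.7485, 2.8589).

What drives SE(β̂₁): more residual scatter → larger SE.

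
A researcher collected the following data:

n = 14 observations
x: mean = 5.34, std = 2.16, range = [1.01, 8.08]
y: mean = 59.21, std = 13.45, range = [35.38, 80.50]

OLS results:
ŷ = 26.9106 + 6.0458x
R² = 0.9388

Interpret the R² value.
About 93.88% of the variability in y is accounted for by the regression on x (R² = 0.9388) — a strong linear fit.

R² (coefficient of determination) measures the proportion of variance in y explained by the regression model.

Here R² = 0.9388:
- Explained: 93.88% of the variation in y
- Unexplained (residual): 100% − 93.88% = 6.12%
- Rule of thumb (below 0.3 weak; 0.3 to below 0.7 moderate; 0.7 and above strong) → strong

Note: R² never decreases when predictors are added, so it should not be used alone to compare models of different size.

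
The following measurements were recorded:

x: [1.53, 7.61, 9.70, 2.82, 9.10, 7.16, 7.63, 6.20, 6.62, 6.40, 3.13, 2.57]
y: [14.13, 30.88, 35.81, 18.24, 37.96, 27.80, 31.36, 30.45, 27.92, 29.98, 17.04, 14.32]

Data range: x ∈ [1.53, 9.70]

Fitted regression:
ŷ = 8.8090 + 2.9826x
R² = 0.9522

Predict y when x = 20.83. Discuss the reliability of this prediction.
ŷ = 70.9366 (extrapolation — x = 20.83 lies outside [1.53, 9.70], so reliability is low).

Prediction calculation:
ŷ = 8.8090 + 2.9826 × 20.83
ŷ = 70.9366

Reliability:
- Data range: x ∈ [1.53, 9.70]
- Prediction point: x = 20.83 is 11.13 units above the observed range → this is EXTRAPOLATION, not interpolation

Why that matters here:
- R² describes fit only over the sampled x values; it says nothing about behaviour beyond them
- The standard error of prediction grows with (x − x̄)², and x = 20.83 is far from x̄ = 5.87

A defensible statement: 'if the linear trend continued to x = 20.83, y would be about 70.9366' — the premise is untested.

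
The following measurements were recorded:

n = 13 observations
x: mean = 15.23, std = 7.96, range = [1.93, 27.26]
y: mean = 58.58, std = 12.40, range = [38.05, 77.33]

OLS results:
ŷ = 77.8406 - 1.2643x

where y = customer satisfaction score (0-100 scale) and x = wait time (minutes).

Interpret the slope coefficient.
For each additional minute of wait time, predicted satisfaction score decreases by approximately 1.2643 points.

The slope β₁ = -1.2643 gives the rate at which the fitted satisfaction score changes with wait time.

Interpretation:
- Wait time up by 1 minute → predicted satisfaction score decreases by 1.2643 points
- The effect is assumed constant over the observed range of x (linearity)

(β₀ = 77.8406 is the fitted value at x = 0 and is not part of the slope interpretation.)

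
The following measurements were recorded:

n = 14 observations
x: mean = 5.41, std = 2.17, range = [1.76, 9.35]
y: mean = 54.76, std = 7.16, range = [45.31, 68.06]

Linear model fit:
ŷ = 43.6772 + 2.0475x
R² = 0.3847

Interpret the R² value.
About 38.47% of the variability in y is accounted for by the regression on x (R² = 0.3847) — a moderate linear fit.

R² = 1 − SS_res/SS_tot compares the residual scatter to the total scatter of y about its mean.

Here R² = 0.3847:
- Explained: 38.47% of the variation in y
- Unexplained (residual): 100% − 38.47% = 61.53%
- Rule of thumb (below 0.3 weak; 0.3 to below 0.7 moderate; 0.7 and above strong) → moderate

Note: R² says nothing about causation, and a high R² does not by itself mean the linear form is appropriate — check the residuals.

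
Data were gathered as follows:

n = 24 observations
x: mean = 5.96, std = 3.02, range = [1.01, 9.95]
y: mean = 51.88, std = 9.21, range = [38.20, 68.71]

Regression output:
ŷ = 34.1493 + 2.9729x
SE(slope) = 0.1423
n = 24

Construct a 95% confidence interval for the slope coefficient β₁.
The 95% CI for β₁ is (2.6778, 3.2680)

Confidence interval for the slope:

The 95% CI for β₁ is: β̂₁ ± t*(α/2, n-2) × SE(β̂₁)

Step 1: Find critical t-value
- Confidence level = 0.95
- Degrees of freedom = n - 2 = 24 - 2 = 22
- t*(α/2, 22) = 2.0739

Step 2: Calculate margin of error
Margin = 2.0739 × 0.1423 = 0.2951

Step 3: Construct interval
CI = 2.9729 ± 0.2951
CI = (2.6778, 3.2680)

Interpretation: We are 95% confident that the true slope β₁ lies between 2.6778 and 3.2680.
The interval does not include 0, suggesting a significant linear relationship.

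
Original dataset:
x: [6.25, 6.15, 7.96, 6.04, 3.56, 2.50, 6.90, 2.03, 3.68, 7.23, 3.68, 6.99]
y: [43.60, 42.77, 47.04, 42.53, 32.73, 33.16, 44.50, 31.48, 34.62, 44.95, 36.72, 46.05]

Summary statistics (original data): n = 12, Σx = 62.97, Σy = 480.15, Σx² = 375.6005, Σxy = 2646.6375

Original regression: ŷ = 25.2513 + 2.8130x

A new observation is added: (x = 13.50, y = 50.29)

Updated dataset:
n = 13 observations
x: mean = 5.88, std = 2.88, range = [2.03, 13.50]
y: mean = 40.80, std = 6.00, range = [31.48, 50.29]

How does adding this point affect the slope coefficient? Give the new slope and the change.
Adding the point moves β₁ from 2.8130 to 1.9008, i.e. it decreases by 0.9122 (-32.4%).

The new point has HIGH LEVERAGE: x = 13.50 is far from the original mean x̄ = 62.97/12 ≈ 5.25 (original range [2.03, 7.96]).

Step 1: Update the sums with the new point (n goes from 12 to 13)
Σx  = 62.97 + 13.50 = 76.47
Σy  = 480.15 + 50.29 = 530.44
Σx² = 375.6005 + 13.50² = 375.6005 + 182.2500 = 557.8505
Σxy = 2646.6375 + 13.50×50.29 = 2646.6375 + 678.9150 = 3325.5525

Step 2: Recompute the slope with b₁ = (nΣxy − ΣxΣy) / (nΣx² − (Σx)²)
Numerator   = 13×3325.5525 − 76.47×530.44 = 43232.1825 − 40562.7468 = 2669.4357
Denominator = 13×557.8505 − 76.47² = 7252.0565 − 5847.6609 = 1404.3956
b₁(new) = 2669.4357 / 1404.3956 = 1.9008

(Same formula on the original sums: (12×2646.6375 − 62.97×480.15) / (12×375.6005 − 62.97²) = 1524.6045 / 541.9851 = 2.8130, matching the given fit.)

Step 3: Change in slope
Δβ₁ = 1.9008 − 2.8130 = -0.9122
Relative change = -0.9122 / 2.8130 × 100% = -32.4%
→ the slope decreases when the point is added.

A high-leverage point only changes the slope if it is off the original line; here y = 50.29 is below the original trend, so the slope decreases.
In practice: refit with and without it and report both if conclusions differ; check such a point for data-entry or measurement error.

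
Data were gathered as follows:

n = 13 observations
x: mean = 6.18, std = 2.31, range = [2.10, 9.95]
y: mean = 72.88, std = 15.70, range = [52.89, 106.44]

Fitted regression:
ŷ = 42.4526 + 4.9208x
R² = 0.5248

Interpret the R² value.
About 52.48% of the variability in y is accounted for by the regression on x (R² = 0.5248) — a moderate linear fit.

The coefficient of determination R² is the fraction of the total variation in y that the fitted line accounts for.

Here R² = 0.5248:
- Explained: 52.48% of the variation in y
- Unexplained (residual): 100% − 52.48% = 47.52%
- Rule of thumb (below 0.3 weak; 0.3 to below 0.7 moderate; 0.7 and above strong) → moderate

Note: R² says nothing about causation, and a high R² does not by itself mean the linear form is appropriate — check the residuals.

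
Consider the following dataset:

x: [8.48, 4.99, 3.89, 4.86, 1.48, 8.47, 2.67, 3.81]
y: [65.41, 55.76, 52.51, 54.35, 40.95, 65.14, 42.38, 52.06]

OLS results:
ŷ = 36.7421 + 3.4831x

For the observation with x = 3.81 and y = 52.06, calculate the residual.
Residual = 2.0473

The residual is the difference between the actual value and the predicted value:

Residual = y - ŷ

Step 1: Calculate predicted value
ŷ = 36.7421 + 3.4831 × 3.81
ŷ = 50.0127

Step 2: Calculate residual
Residual = 52.06 - 50.0127
Residual = 2.0473

The residual is positive, so the observed y = 52.06 sits above the regression line (the line underestimates it by 2.0473).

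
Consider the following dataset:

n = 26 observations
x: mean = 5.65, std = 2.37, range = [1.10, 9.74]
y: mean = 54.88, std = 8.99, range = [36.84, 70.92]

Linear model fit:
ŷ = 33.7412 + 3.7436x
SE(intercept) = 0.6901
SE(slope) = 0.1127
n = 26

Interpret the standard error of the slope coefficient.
The slope 3.7436 is pinned down to within about ±0.1127 (one SE) by these data — relative uncertainty 3.0%, i.e. precise.

What SE measures:
- The standard error quantifies the sampling variability of the coefficient estimate
- It is the estimated standard deviation of β̂₁ across hypothetical repeated samples of the same size
- Smaller SE → more precise estimate

Relative precision:
- SE / |β̂₁| = 0.1127 / 3.7436 = 3.0%
- Rule of thumb (under 20%: precise; 20% to under 50%: moderately precise; 50% or more: imprecise) → precise

Link to the t-test: t = β̂₁ / SE(β̂₁) = 3.7436 / 0.1127 = 33.2174, the statistic for H₀: β₁ = 0.

What drives SE(β̂₁): larger n (here n = 26) → smaller SE.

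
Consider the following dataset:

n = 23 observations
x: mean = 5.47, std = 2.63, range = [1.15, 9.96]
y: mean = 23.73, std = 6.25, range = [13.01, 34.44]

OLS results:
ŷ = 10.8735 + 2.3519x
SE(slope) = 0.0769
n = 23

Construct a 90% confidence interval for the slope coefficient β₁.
The 90% CI for β₁ is (2.2196, 2.4842)

Confidence interval for the slope:

The 90% CI for β₁ is: β̂₁ ± t*(α/2, n-2) × SE(β̂₁)

Step 1: Find critical t-value
- Confidence level = 0.9
- Degrees of freedom = n - 2 = 23 - 2 = 21
- t*(α/2, 21) = 1.7207

Step 2: Calculate margin of error
Margin = 1.7207 × 0.0769 = 0.1323

Step 3: Construct interval
CI = 2.3519 ± 0.1323
CI = (2.2196, 2.4842)

Interpretation: each one-unit increase in x is associated with a change in mean y of between 2.2196 and 2.4842, with 90% confidence.
Both endpoints are positive, so the data support a genuinely positive slope at this confidence level.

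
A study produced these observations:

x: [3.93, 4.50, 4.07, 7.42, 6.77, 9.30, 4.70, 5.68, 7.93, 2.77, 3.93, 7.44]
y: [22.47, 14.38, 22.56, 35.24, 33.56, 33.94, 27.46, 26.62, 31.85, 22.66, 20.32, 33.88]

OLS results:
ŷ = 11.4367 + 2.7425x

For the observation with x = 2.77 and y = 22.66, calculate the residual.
Residual = 3.6266

The residual is the difference between the actual value and the predicted value:

Residual = y - ŷ

Step 1: Calculate predicted value
ŷ = 11.4367 + 2.7425 × 2.77
ŷ = 19.0334

Step 2: Calculate residual
Residual = 22.66 - 19.0334
Residual = 3.6266

Interpretation: the model underestimates the actual value by 3.6266 at this point (positive residual → observation lies above the fitted line).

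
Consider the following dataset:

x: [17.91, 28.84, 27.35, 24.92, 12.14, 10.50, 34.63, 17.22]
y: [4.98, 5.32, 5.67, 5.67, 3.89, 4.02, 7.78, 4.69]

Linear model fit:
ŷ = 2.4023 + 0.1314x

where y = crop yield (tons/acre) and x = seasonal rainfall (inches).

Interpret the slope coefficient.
For each additional inch of rainfall, predicted crop yield increases by approximately 0.1314 tons/acre.

The slope β₁ = 0.1314 gives the rate at which the fitted crop yield changes with rainfall.

Interpretation:
- Rainfall up by 1 inch → predicted crop yield increases by 0.1314 tons/acre
- The effect is assumed constant over the observed range of x (linearity)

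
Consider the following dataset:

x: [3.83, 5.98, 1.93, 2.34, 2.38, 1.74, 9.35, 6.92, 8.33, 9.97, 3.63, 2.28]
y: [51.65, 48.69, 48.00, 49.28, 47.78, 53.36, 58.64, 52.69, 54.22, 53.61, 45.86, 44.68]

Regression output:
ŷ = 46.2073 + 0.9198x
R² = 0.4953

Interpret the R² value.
R² = 0.4953 means 49.53% of the variation in y is explained by the linear relationship with x. This indicates a moderate fit.

R² (coefficient of determination) measures the proportion of variance in y explained by the regression model.

Here R² = 0.4953:
- Explained: 49.53% of the variation in y
- Unexplained (residual): 100% − 49.53% = 50.47%
- Rule of thumb (below 0.3 weak; 0.3 to below 0.7 moderate; 0.7 and above strong) → moderate

Note: R² never decreases when predictors are added, so it should not be used alone to compare models of different size.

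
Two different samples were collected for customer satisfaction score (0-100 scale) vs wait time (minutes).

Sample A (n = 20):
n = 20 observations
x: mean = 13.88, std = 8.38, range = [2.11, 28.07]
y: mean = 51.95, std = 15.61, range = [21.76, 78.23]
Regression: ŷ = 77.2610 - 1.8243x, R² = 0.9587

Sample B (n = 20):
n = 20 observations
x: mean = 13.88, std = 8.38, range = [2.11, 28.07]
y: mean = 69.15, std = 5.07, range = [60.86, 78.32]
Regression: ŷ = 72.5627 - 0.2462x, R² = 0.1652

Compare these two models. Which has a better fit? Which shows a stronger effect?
Model A has the better fit (R² = 0.9587 vs 0.1652). Model A shows the stronger effect (|β₁| = 1.8243 vs 0.2462).

Model Comparison:

Goodness of fit (R²):
- Model A: R² = 0.9587 → 95.87% of variance in satisfaction score explained
- Model B: R² = 0.1652 → 16.52% of variance in satisfaction score explained
- 0.9587 > 0.1652 → Model A has the better fit

Which has the larger per-minute effect? (|β₁|)
- Model A: β₁ = -1.8243 → predicted satisfaction score falls 1.8243 points per additional minute of wait time
- Model B: β₁ = -0.2462 → predicted satisfaction score falls 0.2462 points per additional minute of wait time
- |-1.8243| > |-0.2462| → Model A shows the stronger marginal effect

Note: The two samples could reflect different populations, time periods, or measurement quality.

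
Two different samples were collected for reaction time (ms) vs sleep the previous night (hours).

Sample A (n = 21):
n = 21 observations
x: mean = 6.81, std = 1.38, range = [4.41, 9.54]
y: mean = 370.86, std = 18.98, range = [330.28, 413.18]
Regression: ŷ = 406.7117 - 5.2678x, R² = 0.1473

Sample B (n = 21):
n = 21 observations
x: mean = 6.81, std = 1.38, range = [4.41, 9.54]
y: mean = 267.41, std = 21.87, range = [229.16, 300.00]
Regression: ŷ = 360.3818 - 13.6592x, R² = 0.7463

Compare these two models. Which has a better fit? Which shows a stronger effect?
Model B has the better fit (R² = 0.7463 vs 0.1473). Model B shows the stronger effect (|β₁| = 13.6592 vs 5.2678).

Model Comparison:

Goodness of fit (R²):
- Model A: R² = 0.1473 → 14.73% of variance in reaction time explained
- Model B: R² = 0.7463 → 74.63% of variance in reaction time explained
- 0.7463 > 0.1473 → Model B has the better fit

Which has the larger per-hour effect? (|β₁|)
- Model A: β₁ = -5.2678 → predicted reaction time falls 5.2678 ms per additional hour of sleep
- Model B: β₁ = -13.6592 → predicted reaction time falls 13.6592 ms per additional hour of sleep
- |-5.2678| < |-13.6592| → Model B shows the stronger marginal effect

Notes:
- A better fit (higher R²) doesn't necessarily mean a more important relationship.
- The two samples could reflect different populations, time periods, or measurement quality.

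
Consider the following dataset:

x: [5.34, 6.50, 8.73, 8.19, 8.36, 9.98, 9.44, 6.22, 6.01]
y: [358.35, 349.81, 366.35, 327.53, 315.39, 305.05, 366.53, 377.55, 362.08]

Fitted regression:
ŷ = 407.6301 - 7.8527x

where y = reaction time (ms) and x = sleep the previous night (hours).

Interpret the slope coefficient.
An increase of one hour in sleep is associated with a 7.8527 ms decrease in predicted reaction time.

The slope β₁ = -7.8527 gives the rate at which the fitted reaction time changes with sleep.

Interpretation:
- Sleep up by 1 hour → predicted reaction time decreases by 7.8527 ms
- This is a linear approximation: the same per-unit change is assumed across the whole observed x range
- The sign (−) gives the direction; the magnitude 7.8527 gives the size of the effect per hour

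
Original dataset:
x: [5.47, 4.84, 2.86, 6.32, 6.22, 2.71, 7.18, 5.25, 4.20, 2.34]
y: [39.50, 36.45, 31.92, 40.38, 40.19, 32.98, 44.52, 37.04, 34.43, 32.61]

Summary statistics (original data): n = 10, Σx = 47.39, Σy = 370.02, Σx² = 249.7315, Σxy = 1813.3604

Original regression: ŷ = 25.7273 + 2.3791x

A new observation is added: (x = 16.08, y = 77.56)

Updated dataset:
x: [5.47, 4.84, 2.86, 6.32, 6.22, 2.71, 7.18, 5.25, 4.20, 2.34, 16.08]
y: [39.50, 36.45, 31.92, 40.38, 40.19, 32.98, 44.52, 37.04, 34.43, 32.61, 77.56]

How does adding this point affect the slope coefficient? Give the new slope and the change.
The slope changes from 2.3791 to 3.3643 (change of +0.9852, or +41.4%).

The new point has HIGH LEVERAGE: x = 16.08 is far from the original mean x̄ = 47.39/10 ≈ 4.74 (original range [2.34, 7.18]).

Step 1: Update the sums with the new point (n goes from 10 to 11)
Σx  = 47.39 + 16.08 = 63.47
Σy  = 370.02 + 77.56 = 447.58
Σx² = 249.7315 + 16.08² = 249.7315 + 258.5664 = 508.2979
Σxy = 1813.3604 + 16.08×77.56 = 1813.3604 + 1247.1648 = 3060.5252

Step 2: Recompute the slope with b₁ = (nΣxy − ΣxΣy) / (nΣx² − (Σx)²)
Numerator   = 11×3060.5252 − 63.47×447.58 = 33665.7772 − 28407.9026 = 5257.8746
Denominator = 11×508.2979 − 63.47² = 5591.2769 − 4028.4409 = 1562.8360
b₁(new) = 5257.8746 / 1562.8360 = 3.3643

(Same formula on the original sums: (10×1813.3604 − 47.39×370.02) / (10×249.7315 − 47.39²) = 598.3562 / 251.5029 = 2.3791, matching the given fit.)

Step 3: Change in slope
Δβ₁ = 3.3643 − 2.3791 = +0.9852
Relative change = +0.9852 / 2.3791 × 100% = +41.4%
→ the slope increases when the point is added.

Because the point sits above the extension of the original line at a high-leverage x, it tilts the fit up.
In practice: check such a point for data-entry or measurement error.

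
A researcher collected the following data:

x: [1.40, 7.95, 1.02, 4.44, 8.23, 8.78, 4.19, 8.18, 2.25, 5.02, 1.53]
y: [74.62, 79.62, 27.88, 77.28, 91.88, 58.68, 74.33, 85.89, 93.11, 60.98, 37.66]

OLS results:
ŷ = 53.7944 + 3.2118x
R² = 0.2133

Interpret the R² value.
The model explains 21.33% of the variance in y (R² = 0.2133), leaving 78.67% unexplained; the fit is weak.

The coefficient of determination R² is the fraction of the total variation in y that the fitted line accounts for.

Here R² = 0.2133:
- Explained: 21.33% of the variation in y
- Unexplained (residual): 100% − 21.33% = 78.67%
- Rule of thumb (below 0.3 weak; 0.3 to below 0.7 moderate; 0.7 and above strong) → weak

Note: R² says nothing about causation, and a high R² does not by itself mean the linear form is appropriate — check the residuals.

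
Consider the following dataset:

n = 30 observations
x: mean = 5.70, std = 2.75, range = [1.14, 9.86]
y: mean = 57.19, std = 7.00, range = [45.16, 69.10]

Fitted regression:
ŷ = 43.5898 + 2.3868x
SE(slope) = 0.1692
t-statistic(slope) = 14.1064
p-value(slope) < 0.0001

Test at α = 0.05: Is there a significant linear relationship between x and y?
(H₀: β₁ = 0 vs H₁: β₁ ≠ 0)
Since p-value < 0.0001 < α = 0.05, reject H₀ — the slope is significantly different from 0.

Hypothesis test for the slope coefficient:

H₀: β₁ = 0 (no linear relationship)
H₁: β₁ ≠ 0 (linear relationship exists)

Test statistic: t = β̂₁ / SE(β̂₁) = 2.3868 / 0.1692 = 14.1064

p < 0.0001: how often a slope estimate this far from 0 (in SE units) would arise by chance if β₁ were truly 0.

Decision rule: reject H₀ if p-value < α.
p-value < 0.0001 < α = 0.05 → reject H₀.

At α = 0.05 the data do provide convincing evidence of a nonzero slope.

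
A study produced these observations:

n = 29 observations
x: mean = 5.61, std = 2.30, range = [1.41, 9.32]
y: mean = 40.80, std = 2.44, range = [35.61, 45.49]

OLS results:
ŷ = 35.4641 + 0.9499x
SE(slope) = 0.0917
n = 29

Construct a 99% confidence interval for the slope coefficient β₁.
The 99% CI for β₁ is (0.6958, 1.2040)

Confidence interval for the slope:

The 99% CI for β₁ is: β̂₁ ± t*(α/2, n-2) × SE(β̂₁)

Step 1: Find critical t-value
- Confidence level = 0.99
- Degrees of freedom = n - 2 = 29 - 2 = 27
- t*(α/2, 27) = 2.7707

Step 2: Calculate margin of error
Margin = 2.7707 × 0.0917 = 0.2541

Step 3: Construct interval
CI = 0.9499 ± 0.2541
CI = (0.6958, 1.2040)

Interpretation: We are 99% confident that the true slope β₁ lies between 0.6958 and 1.2040.
The interval does not include 0, suggesting a significant linear relationship.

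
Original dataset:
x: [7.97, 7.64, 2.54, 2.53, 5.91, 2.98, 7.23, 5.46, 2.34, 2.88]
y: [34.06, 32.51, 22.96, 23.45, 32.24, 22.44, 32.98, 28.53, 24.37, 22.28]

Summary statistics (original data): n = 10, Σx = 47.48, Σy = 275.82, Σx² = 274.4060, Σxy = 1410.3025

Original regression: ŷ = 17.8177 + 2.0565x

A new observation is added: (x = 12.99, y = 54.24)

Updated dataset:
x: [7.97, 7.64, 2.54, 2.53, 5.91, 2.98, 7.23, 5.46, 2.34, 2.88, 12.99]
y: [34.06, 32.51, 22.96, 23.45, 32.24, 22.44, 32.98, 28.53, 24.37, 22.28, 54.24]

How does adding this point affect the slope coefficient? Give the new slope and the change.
New slope β₁ = 2.7135 versus 2.0565 before: a change of +0.6570 (+31.9%).

The new point has HIGH LEVERAGE: x = 12.99 is far from the original mean x̄ = 47.48/10 ≈ 4.75 (original range [2.34, 7.97]).

Step 1: Update the sums with the new point (n goes from 10 to 11)
Σx  = 47.48 + 12.99 = 60.47
Σy  = 275.82 + 54.24 = 330.06
Σx² = 274.4060 + 12.99² = 274.4060 + 168.7401 = 443.1461
Σxy = 1410.3025 + 12.99×54.24 = 1410.3025 + 704.5776 = 2114.8801

Step 2: Recompute the slope with b₁ = (nΣxy − ΣxΣy) / (nΣx² − (Σx)²)
Numerator   = 11×2114.8801 − 60.47×330.06 = 23263.6811 − 19958.7282 = 3304.9529
Denominator = 11×443.1461 − 60.47² = 4874.6071 − 3656.6209 = 1217.9862
b₁(new) = 3304.9529 / 1217.9862 = 2.7135

(Same formula on the original sums: (10×1410.3025 − 47.48×275.82) / (10×274.4060 − 47.48²) = 1007.0914 / 489.7096 = 2.0565, matching the given fit.)

Step 3: Change in slope
Δβ₁ = 2.7135 − 2.0565 = +0.6570
Relative change = +0.6570 / 2.0565 × 100% = +31.9%
→ the slope increases when the point is added.

A high-leverage point only changes the slope if it is off the original line; here y = 54.24 is above the original trend, so the slope increases.
In practice: check such a point for data-entry or measurement error; examine leverage (hᵢ) and Cook's distance rather than deleting it automatically.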